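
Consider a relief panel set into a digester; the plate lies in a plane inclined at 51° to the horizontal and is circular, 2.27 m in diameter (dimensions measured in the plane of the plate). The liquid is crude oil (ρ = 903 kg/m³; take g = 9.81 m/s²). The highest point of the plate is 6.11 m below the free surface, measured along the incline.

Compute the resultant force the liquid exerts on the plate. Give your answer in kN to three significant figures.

F ≈ 202 kN

γ = ρg = 903 × 9.81 / 1000 = 8.85843 kN/m³.
Let θ = 51° be the plate's angle to the horizontal; measure y along the incline from where the plane meets the free surface. Vertical depth h = y·sinθ with sinθ = 0.777146.
The centroid is at the centre, 1.135 m below the top of the plate, so y_c = 6.11 + 1.135 = 7.245 m and h_c = 7.245 × 0.777146 = 5.63042 m.
A = π(1.135)² = 4.04708 m².
Resultant F = γ·h_c·A = 8.85843 × 5.63042 × 4.04708 = 201.855 kN.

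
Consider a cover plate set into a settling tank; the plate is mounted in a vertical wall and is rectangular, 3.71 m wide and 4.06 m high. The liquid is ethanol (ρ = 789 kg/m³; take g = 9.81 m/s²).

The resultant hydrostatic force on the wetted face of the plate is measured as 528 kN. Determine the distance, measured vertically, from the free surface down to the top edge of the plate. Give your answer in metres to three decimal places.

γ = ρg = 789 × 9.81 / 1000 = 7.74009 kN/m³.
A = 3.71 × 4.06 = 15.0626 m².
From F = γ·h_c·A, the centroid depth is h_c = 528/(7.74009 × 15.0626) = 4.52885 m.
The centroid lies 4.06/2 = 2.03 m below the top edge, so the top edge sits at h_top = 4.52885 − 2.03 = 2.49885 m below the surface.

d_top ≈ 2.499 m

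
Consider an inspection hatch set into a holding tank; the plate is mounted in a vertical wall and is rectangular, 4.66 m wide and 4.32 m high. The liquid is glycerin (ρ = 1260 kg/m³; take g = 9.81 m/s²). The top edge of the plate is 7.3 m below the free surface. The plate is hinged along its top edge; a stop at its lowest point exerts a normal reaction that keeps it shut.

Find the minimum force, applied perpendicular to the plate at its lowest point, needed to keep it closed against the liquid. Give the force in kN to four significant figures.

P ≈ 1267 kN

γ = ρg = 1260 × 9.81 / 1000 = 12.3606 kN/m³.
The centroid lies 4.32/2 = 2.16 m below the top edge, so the centroid depth is h_c = 7.3 + 2.16 = 9.46 m.
A = 4.66 × 4.32 = 20.1312 m².
Resultant F = γ·h_c·A = 12.3606 × 9.46 × 20.1312 = 2353.97 kN.
I_c = b·h³/12 = 4.66 × 4.32³/12 = 31.308 m⁴.
Centre of pressure: y_p = y_c + I_c/(y_c·A) = 9.46 + 31.308/(9.46 × 20.1312) = 9.46 + 0.164397 = 9.6244 m along the plane.
The resultant acts 2.16 + 0.164397 = 2.3244 m (along the plate) below the hinge at the top edge, so the moment about the hinge is M = F × 2.3244 = 2353.97 × 2.3244 = 5471.57 kN·m.
A normal force at the bottom, 4.32 m from the hinge, must supply this moment: P = 5471.57/4.32 = 1266.57 kN.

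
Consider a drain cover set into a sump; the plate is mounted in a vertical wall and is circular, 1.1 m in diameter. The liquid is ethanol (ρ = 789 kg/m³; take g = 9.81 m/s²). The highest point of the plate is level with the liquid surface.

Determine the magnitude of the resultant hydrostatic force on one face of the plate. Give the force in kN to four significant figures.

γ = ρg = 789 × 9.81 / 1000 = 7.74009 kN/m³.
The centroid is at the centre, 0.55 m below the top of the plate, so the centroid depth is h_c = 0.55 m.
A = π(0.55)² = 0.950332 m².
Resultant F = γ·h_c·A = 7.74009 × 0.55 × 0.950332 = 4.04561 kN.

F ≈ 4.046 kN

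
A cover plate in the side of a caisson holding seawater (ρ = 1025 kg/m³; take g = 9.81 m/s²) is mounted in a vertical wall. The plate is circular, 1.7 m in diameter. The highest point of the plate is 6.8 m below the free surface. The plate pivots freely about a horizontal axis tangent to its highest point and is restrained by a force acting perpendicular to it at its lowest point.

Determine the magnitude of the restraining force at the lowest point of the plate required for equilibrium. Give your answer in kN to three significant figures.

P ≈ 89.7 kN

γ = ρg = 1025 × 9.81 / 1000 = 10.05525 kN/m³.
The centroid is at the centre, 0.85 m below the top of the plate, so the centroid depth is h_c = 6.8 + 0.85 = 7.65 m.
A = π(0.85)² = 2.2698 m².
Resultant F = γ·h_c·A = 10.05525 × 7.65 × 2.2698 = 174.599 kN.
I_c = πr⁴/4 = π × 0.85⁴/4 = 0.409983 m⁴.
Centre of pressure: y_p = y_c + I_c/(y_c·A) = 7.65 + 0.409983/(7.65 × 2.2698) = 7.65 + 0.0236111 = 7.67361 m along the plane.
The resultant acts 0.85 + 0.0236111 = 0.873611 m (along the plate) below the hinge at the top edge, so the moment about the hinge is M = F × 0.873611 = 174.599 × 0.873611 = 152.532 kN·m.
A normal force at the bottom, 1.7 m from the hinge, must supply this moment: P = 152.532/1.7 = 89.7247 kN.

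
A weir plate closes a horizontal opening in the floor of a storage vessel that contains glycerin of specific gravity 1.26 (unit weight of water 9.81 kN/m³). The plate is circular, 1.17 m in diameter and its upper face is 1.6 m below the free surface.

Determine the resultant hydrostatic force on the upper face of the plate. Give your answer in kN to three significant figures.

F ≈ 21.3 kN

γ = 1.26 × 9.81 = 12.3606 kN/m³.
The plate is horizontal, so pressure is uniform at p = γ·h = 12.3606 × 1.6 = 19.777 kN/m².
A = π(0.585)² = 1.07513 m².
F = p·A = 19.777 × 1.07513 = 21.2628 kN.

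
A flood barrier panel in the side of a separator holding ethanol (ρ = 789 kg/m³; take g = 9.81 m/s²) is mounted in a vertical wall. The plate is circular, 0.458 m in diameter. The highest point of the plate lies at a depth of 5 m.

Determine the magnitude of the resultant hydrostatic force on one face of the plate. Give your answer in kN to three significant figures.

F ≈ 6.67 kN

γ = ρg = 789 × 9.81 / 1000 = 7.74009 kN/m³.
The centroid is at the centre, 0.229 m below the top of the plate, so the centroid depth is h_c = 5 + 0.229 = 5.229 m.
A = π(0.229)² = 0.164748 m².
Resultant F = γ·h_c·A = 7.74009 × 5.229 × 0.164748 = 6.66783 kN.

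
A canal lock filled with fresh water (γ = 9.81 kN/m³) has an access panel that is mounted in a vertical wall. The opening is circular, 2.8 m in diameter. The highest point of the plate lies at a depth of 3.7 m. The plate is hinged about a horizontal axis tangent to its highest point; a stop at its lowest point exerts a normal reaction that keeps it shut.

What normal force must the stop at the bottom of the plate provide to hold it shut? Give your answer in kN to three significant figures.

γ = 9.81 kN/m³.
The centroid is at the centre, 1.4 m below the top of the plate, so the centroid depth is h_c = 3.7 + 1.4 = 5.1 m.
A = π(1.4)² = 6.15752 m².
Resultant F = γ·h_c·A = 9.81 × 5.1 × 6.15752 = 308.067 kN.
I_c = πr⁴/4 = π × 1.4⁴/4 = 3.01719 m⁴.
Centre of pressure: y_p = y_c + I_c/(y_c·A) = 5.1 + 3.01719/(5.1 × 6.15752) = 5.1 + 0.0960786 = 5.19608 m along the plane.
The resultant acts 1.4 + 0.0960786 = 1.49608 m (along the plate) below the hinge at the top edge, so the moment about the hinge is M = F × 1.49608 = 308.067 × 1.49608 = 460.893 kN·m.
A normal force at the bottom, 2.8 m from the hinge, must supply this moment: P = 460.893/2.8 = 164.605 kN.

P ≈ 165 kN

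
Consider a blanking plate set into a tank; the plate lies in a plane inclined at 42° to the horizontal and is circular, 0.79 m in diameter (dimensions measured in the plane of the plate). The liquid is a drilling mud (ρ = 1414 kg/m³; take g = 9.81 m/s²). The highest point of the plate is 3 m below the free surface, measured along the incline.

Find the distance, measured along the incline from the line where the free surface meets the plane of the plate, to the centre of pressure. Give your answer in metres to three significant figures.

γ = ρg = 1414 × 9.81 / 1000 = 13.87134 kN/m³.
Let θ = 42° be the plate's angle to the horizontal; measure y along the incline from where the plane meets the free surface. Vertical depth h = y·sinθ with sinθ = 0.669131.
The centroid is at the centre, 0.395 m below the top of the plate, so y_c = 3 + 0.395 = 3.395 m and h_c = 3.395 × 0.669131 = 2.2717 m.
A = π(0.395)² = 0.490167 m².
Resultant F = γ·h_c·A = 13.87134 × 2.2717 × 0.490167 = 15.4459 kN.
I_c = πr⁴/4 = π × 0.395⁴/4 = 0.0191196 m⁴.
Centre of pressure: y_p = y_c + I_c/(y_c·A) = 3.395 + 0.0191196/(3.395 × 0.490167) = 3.395 + 0.0114893 = 3.40649 m along the plane.

y_p = 3.41 m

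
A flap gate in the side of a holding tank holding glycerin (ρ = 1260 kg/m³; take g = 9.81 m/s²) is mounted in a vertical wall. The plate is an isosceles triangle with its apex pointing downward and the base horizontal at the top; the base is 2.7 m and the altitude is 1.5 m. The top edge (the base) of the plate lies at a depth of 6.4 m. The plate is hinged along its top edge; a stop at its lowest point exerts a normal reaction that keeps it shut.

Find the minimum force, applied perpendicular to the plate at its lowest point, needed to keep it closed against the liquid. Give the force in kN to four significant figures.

γ = ρg = 1260 × 9.81 / 1000 = 12.3606 kN/m³.
With the apex down, the centroid sits h/3 = 1.5/3 = 0.5 m below the base (the top edge), so the centroid depth is h_c = 6.4 + 0.5 = 6.9 m.
A = ½ × 2.7 × 1.5 = 2.025 m².
Resultant F = γ·h_c·A = 12.3606 × 6.9 × 2.025 = 172.708 kN.
I_c = b·h³/36 = 2.7 × 1.5³/36 = 0.253125 m⁴.
Centre of pressure: y_p = y_c + I_c/(y_c·A) = 6.9 + 0.253125/(6.9 × 2.025) = 6.9 + 0.0181159 = 6.91812 m along the plane.
The resultant acts 0.5 + 0.0181159 = 0.518116 m (along the plate) below the hinge at the top edge, so the moment about the hinge is M = F × 0.518116 = 172.708 × 0.518116 = 89.4828 kN·m.
A normal force at the bottom, 1.5 m from the hinge, must supply this moment: P = 89.4828/1.5 = 59.6552 kN.

P ≈ 59.66 kN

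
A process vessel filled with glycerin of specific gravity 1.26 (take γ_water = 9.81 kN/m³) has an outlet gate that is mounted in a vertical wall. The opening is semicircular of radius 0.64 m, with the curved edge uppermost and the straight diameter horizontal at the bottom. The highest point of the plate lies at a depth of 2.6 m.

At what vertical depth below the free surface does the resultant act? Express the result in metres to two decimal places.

h_p = 2.98 m

γ = 1.26 × 9.81 = 12.3606 kN/m³.
The centroid lies 4r/(3π) = 0.271624 m above the diameter, so r − 4r/(3π) = 0.64 − 0.271624 = 0.368376 m below the topmost point, so the centroid depth is h_c = 2.6 + 0.368376 = 2.96838 m.
A = πr²/2 = π × 0.64²/2 = 0.643398 m².
Resultant F = γ·h_c·A = 12.3606 × 2.96838 × 0.643398 = 23.6069 kN.
I_c = (π/8 − 8/(9π))·r⁴ = 0.109757 × 0.64⁴ = 0.0184142 m⁴.
Centre of pressure: y_p = y_c + I_c/(y_c·A) = 2.96838 + 0.0184142/(2.96838 × 0.643398) = 2.96838 + 0.0096417 = 2.97802 m along the plane.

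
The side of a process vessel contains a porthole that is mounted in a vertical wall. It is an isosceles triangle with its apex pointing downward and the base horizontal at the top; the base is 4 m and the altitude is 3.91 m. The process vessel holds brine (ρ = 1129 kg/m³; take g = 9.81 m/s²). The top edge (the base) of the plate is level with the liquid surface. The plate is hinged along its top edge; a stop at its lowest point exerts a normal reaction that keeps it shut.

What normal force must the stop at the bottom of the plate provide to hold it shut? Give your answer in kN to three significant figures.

P ≈ 56.4 kN

γ = ρg = 1129 × 9.81 / 1000 = 11.07549 kN/m³.
With the apex down, the centroid sits h/3 = 3.91/3 = 1.30333 m below the base (the top edge), so the centroid depth is h_c = 1.30333 m.
A = ½ × 4 × 3.91 = 7.82 m².
Resultant F = γ·h_c·A = 11.07549 × 1.30333 × 7.82 = 112.882 kN.
I_c = b·h³/36 = 4 × 3.91³/36 = 6.64183 m⁴.
Centre of pressure: y_p = y_c + I_c/(y_c·A) = 1.30333 + 6.64183/(1.30333 × 7.82) = 1.30333 + 0.651668 = 1.955 m along the plane.
The resultant acts 1.30333 + 0.651668 = 1.955 m (along the plate) below the hinge at the top edge, so the moment about the hinge is M = F × 1.955 = 112.882 × 1.955 = 220.684 kN·m.
A normal force at the bottom, 3.91 m from the hinge, must supply this moment: P = 220.684/3.91 = 56.4409 kN.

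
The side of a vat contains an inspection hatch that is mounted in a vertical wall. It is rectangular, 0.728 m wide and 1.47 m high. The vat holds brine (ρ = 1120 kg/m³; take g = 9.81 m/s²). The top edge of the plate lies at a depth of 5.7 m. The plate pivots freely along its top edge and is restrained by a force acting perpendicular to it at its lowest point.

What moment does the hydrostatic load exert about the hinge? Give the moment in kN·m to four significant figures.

M ≈ 57.73 kN·m

γ = ρg = 1120 × 9.81 / 1000 = 10.9872 kN/m³.
The centroid lies 1.47/2 = 0.735 m below the top edge, so the centroid depth is h_c = 5.7 + 0.735 = 6.435 m.
A = 0.728 × 1.47 = 1.07016 m².
Resultant F = γ·h_c·A = 10.9872 × 6.435 × 1.07016 = 75.6631 kN.
I_c = b·h³/12 = 0.728 × 1.47³/12 = 0.192709 m⁴.
Centre of pressure: y_p = y_c + I_c/(y_c·A) = 6.435 + 0.192709/(6.435 × 1.07016) = 6.435 + 0.0279837 = 6.46298 m along the plane.
The resultant acts 0.735 + 0.0279837 = 0.762984 m (along the plate) below the hinge at the top edge, so the moment about the hinge is M = F × 0.762984 = 75.6631 × 0.762984 = 57.7297 kN·m.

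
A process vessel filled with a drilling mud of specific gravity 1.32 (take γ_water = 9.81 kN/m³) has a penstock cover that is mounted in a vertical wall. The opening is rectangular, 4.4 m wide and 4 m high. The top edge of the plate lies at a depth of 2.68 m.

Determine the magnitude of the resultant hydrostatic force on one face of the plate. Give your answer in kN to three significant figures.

F ≈ 1070 kN

γ = 1.32 × 9.81 = 12.9492 kN/m³.
The centroid lies 4/2 = 2 m below the top edge, so the centroid depth is h_c = 2.68 + 2 = 4.68 m.
A = 4.4 × 4 = 17.6 m².
Resultant F = γ·h_c·A = 12.9492 × 4.68 × 17.6 = 1066.6 kN.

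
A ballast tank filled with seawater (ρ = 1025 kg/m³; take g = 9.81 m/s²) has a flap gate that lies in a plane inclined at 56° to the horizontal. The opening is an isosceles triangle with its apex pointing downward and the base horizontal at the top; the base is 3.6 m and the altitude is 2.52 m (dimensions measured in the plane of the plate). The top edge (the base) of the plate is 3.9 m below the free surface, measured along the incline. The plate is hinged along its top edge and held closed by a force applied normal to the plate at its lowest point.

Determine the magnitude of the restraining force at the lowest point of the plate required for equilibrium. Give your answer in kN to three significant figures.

P ≈ 65.0 kN

γ = ρg = 1025 × 9.81 / 1000 = 10.05525 kN/m³.
Let θ = 56° be the plate's angle to the horizontal; measure y along the incline from where the plane meets the free surface. Vertical depth h = y·sinθ with sinθ = 0.829038.
With the apex down, the centroid sits h/3 = 2.52/3 = 0.84 m below the base (the top edge), so y_c = 3.9 + 0.84 = 4.74 m and h_c = 4.74 × 0.829038 = 3.92964 m.
A = ½ × 3.6 × 2.52 = 4.536 m².
Resultant F = γ·h_c·A = 10.05525 × 3.92964 × 4.536 = 179.233 kN.
I_c = b·h³/36 = 3.6 × 2.52³/36 = 1.6003 m⁴.
Centre of pressure: y_p = y_c + I_c/(y_c·A) = 4.74 + 1.6003/(4.74 × 4.536) = 4.74 + 0.0744303 = 4.81443 m along the plane.
The resultant acts 0.84 + 0.0744303 = 0.91443 m (along the plate) below the hinge at the top edge, so the moment about the hinge is M = F × 0.91443 = 179.233 × 0.91443 = 163.896 kN·m.
A normal force at the bottom, 2.52 m from the hinge, must supply this moment: P = 163.896/2.52 = 65.0381 kN.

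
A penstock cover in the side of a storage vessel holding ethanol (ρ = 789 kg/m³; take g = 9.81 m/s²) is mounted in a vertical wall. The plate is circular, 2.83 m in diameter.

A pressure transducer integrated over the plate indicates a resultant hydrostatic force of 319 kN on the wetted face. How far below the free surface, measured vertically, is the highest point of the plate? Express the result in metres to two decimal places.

d_top ≈ 5.14 m

γ = ρg = 789 × 9.81 / 1000 = 7.74009 kN/m³.
A = π(1.415)² = 6.29018 m².
From F = γ·h_c·A, the centroid depth is h_c = 319/(7.74009 × 6.29018) = 6.55212 m.
The centroid is at the centre, 1.415 m below the top of the plate, so the highest point sits at h_top = 6.55212 − 1.415 = 5.13712 m below the surface.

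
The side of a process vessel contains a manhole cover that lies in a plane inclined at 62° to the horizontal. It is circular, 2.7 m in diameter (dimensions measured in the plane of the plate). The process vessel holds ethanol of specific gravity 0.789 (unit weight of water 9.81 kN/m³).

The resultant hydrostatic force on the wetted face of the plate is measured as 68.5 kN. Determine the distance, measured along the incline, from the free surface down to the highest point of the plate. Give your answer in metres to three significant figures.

y_top ≈ 0.401 m

γ = 0.789 × 9.81 = 7.74009 kN/m³.
A = π(1.35)² = 5.72555 m².
From F = γ·h_c·A, the centroid depth is h_c = 68.5/(7.74009 × 5.72555) = 1.54571 m.
Let θ = 62° be the plate's angle to the horizontal; measure y along the incline from where the plane meets the free surface. Vertical depth h = y·sinθ with sinθ = 0.882948.
Along the incline, y_c = h_c/sinθ = 1.54571/0.882948 = 1.75062 m.
The centroid is at the centre, 1.35 m below the top of the plate, so the highest point sits at y_top = 1.75062 − 1.35 = 0.40062 m along the incline.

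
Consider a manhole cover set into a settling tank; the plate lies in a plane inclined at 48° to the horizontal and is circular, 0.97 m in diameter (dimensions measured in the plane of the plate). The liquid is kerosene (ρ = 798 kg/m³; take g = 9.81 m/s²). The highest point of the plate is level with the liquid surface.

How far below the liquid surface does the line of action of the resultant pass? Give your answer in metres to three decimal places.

γ = ρg = 798 × 9.81 / 1000 = 7.82838 kN/m³.
Let θ = 48° be the plate's angle to the horizontal; measure y along the incline from where the plane meets the free surface. Vertical depth h = y·sinθ with sinθ = 0.743145.
The centroid is at the centre, 0.485 m below the top of the plate, so y_c = 0.485 m and h_c = 0.485 × 0.743145 = 0.360425 m.
A = π(0.485)² = 0.738981 m².
Resultant F = γ·h_c·A = 7.82838 × 0.360425 × 0.738981 = 2.08507 kN.
I_c = πr⁴/4 = π × 0.485⁴/4 = 0.0434567 m⁴.
Centre of pressure: y_p = y_c + I_c/(y_c·A) = 0.485 + 0.0434567/(0.485 × 0.738981) = 0.485 + 0.12125 = 0.60625 m along the plane.
Vertically, h_p = y_p·sinθ = 0.60625 × 0.743145 = 0.450532 m.

h_p = 0.451 m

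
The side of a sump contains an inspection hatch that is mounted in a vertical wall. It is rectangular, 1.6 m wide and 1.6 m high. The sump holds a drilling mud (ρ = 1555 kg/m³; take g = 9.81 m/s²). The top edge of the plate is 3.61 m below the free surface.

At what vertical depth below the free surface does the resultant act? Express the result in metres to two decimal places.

γ = ρg = 1555 × 9.81 / 1000 = 15.25455 kN/m³.
The centroid lies 1.6/2 = 0.8 m below the top edge, so the centroid depth is h_c = 3.61 + 0.8 = 4.41 m.
A = 1.6 × 1.6 = 2.56 m².
Resultant F = γ·h_c·A = 15.25455 × 4.41 × 2.56 = 172.218 kN.
I_c = b·h³/12 = 1.6 × 1.6³/12 = 0.546133 m⁴.
Centre of pressure: y_p = y_c + I_c/(y_c·A) = 4.41 + 0.546133/(4.41 × 2.56) = 4.41 + 0.0483749 = 4.45837 m along the plane.

h_p = 4.46 m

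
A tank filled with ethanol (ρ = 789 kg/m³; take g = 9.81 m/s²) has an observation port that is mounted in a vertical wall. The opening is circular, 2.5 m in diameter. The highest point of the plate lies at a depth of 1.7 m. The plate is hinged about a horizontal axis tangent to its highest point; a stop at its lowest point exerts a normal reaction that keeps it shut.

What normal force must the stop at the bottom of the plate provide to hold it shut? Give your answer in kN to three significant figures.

γ = ρg = 789 × 9.81 / 1000 = 7.74009 kN/m³.
The centroid is at the centre, 1.25 m below the top of the plate, so the centroid depth is h_c = 1.7 + 1.25 = 2.95 m.
A = π(1.25)² = 4.90874 m².
Resultant F = γ·h_c·A = 7.74009 × 2.95 × 4.90874 = 112.083 kN.
I_c = πr⁴/4 = π × 1.25⁴/4 = 1.91748 m⁴.
Centre of pressure: y_p = y_c + I_c/(y_c·A) = 2.95 + 1.91748/(2.95 × 4.90874) = 2.95 + 0.132415 = 3.08242 m along the plane.
The resultant acts 1.25 + 0.132415 = 1.38241 m (along the plate) below the hinge at the top edge, so the moment about the hinge is M = F × 1.38241 = 112.083 × 1.38241 = 154.945 kN·m.
A normal force at the bottom, 2.5 m from the hinge, must supply this moment: P = 154.945/2.5 = 61.978 kN.

P ≈ 62.0 kN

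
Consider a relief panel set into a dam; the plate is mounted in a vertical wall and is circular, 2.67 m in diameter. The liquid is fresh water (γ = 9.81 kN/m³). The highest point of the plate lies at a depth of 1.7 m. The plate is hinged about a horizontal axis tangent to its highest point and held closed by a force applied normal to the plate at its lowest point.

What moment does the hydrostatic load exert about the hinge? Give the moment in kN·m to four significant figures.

M ≈ 247.0 kN·m

γ = 9.81 kN/m³.
The centroid is at the centre, 1.335 m below the top of the plate, so the centroid depth is h_c = 1.7 + 1.335 = 3.035 m.
A = π(1.335)² = 5.59902 m².
Resultant F = γ·h_c·A = 9.81 × 3.035 × 5.59902 = 166.702 kN.
I_c = πr⁴/4 = π × 1.335⁴/4 = 2.49468 m⁴.
Centre of pressure: y_p = y_c + I_c/(y_c·A) = 3.035 + 2.49468/(3.035 × 5.59902) = 3.035 + 0.146806 = 3.18181 m along the plane.
The resultant acts 1.335 + 0.146806 = 1.48181 m (along the plate) below the hinge at the top edge, so the moment about the hinge is M = F × 1.48181 = 166.702 × 1.48181 = 247.021 kN·m.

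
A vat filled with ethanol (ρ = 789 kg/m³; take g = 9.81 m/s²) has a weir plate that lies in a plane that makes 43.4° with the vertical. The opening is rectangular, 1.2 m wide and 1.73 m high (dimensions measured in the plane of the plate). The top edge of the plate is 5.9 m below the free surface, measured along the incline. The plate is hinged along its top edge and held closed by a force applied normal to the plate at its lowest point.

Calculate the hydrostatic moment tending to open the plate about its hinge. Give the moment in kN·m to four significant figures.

M ≈ 71.23 kN·m

γ = ρg = 789 × 9.81 / 1000 = 7.74009 kN/m³.
The plate makes 43.4° with the vertical, i.e. θ = 90° − 43.4° = 46.6° to the horizontal. Measuring y along the incline from the free-surface line, vertical depth h = y·sinθ with sinθ = 0.726575.
The centroid lies 1.73/2 = 0.865 m below the top edge, so y_c = 5.9 + 0.865 = 6.765 m and h_c = 6.765 × 0.726575 = 4.91528 m.
A = 1.2 × 1.73 = 2.076 m².
Resultant F = γ·h_c·A = 7.74009 × 4.91528 × 2.076 = 78.9808 kN.
I_c = b·h³/12 = 1.2 × 1.73³/12 = 0.517772 m⁴.
Centre of pressure: y_p = y_c + I_c/(y_c·A) = 6.765 + 0.517772/(6.765 × 2.076) = 6.765 + 0.0368675 = 6.80187 m along the plane.
The resultant acts 0.865 + 0.0368675 = 0.901868 m (along the plate) below the hinge at the top edge, so the moment about the hinge is M = F × 0.901868 = 78.9808 × 0.901868 = 71.2303 kN·m.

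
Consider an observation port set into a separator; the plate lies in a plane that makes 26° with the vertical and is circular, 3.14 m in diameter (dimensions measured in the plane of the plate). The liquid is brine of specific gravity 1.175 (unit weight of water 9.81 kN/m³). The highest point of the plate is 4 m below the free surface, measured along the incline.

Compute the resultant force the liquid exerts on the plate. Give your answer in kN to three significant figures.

γ = 1.175 × 9.81 = 11.52675 kN/m³.
The plate makes 26° with the vertical, i.e. θ = 90° − 26° = 64° to the horizontal. Measuring y along the incline from the free-surface line, vertical depth h = y·sinθ with sinθ = 0.898794.
The centroid is at the centre, 1.57 m below the top of the plate, so y_c = 4 + 1.57 = 5.57 m and h_c = 5.57 × 0.898794 = 5.00628 m.
A = π(1.57)² = 7.74371 m².
Resultant F = γ·h_c·A = 11.52675 × 5.00628 × 7.74371 = 446.86 kN.

F ≈ 447 kN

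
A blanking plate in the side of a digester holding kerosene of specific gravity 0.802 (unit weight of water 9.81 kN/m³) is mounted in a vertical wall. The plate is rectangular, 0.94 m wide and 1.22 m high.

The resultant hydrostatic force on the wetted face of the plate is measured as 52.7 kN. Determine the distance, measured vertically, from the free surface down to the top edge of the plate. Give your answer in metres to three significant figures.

d_top ≈ 5.23 m

γ = 0.802 × 9.81 = 7.86762 kN/m³.
A = 0.94 × 1.22 = 1.1468 m².
From F = γ·h_c·A, the centroid depth is h_c = 52.7/(7.86762 × 1.1468) = 5.8409 m.
The centroid lies 1.22/2 = 0.61 m below the top edge, so the top edge sits at h_top = 5.8409 − 0.61 = 5.2309 m below the surface.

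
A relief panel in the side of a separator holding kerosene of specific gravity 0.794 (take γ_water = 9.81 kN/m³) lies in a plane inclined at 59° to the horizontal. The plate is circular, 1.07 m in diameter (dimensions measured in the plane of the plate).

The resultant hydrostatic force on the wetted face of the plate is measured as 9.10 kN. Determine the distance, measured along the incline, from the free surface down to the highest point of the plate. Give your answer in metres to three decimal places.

y_top ≈ 0.981 m

γ = 0.794 × 9.81 = 7.78914 kN/m³.
A = π(0.535)² = 0.899202 m².
From F = γ·h_c·A, the centroid depth is h_c = 9.10/(7.78914 × 0.899202) = 1.29926 m.
Let θ = 59° be the plate's angle to the horizontal; measure y along the incline from where the plane meets the free surface. Vertical depth h = y·sinθ with sinθ = 0.857167.
Along the incline, y_c = h_c/sinθ = 1.29926/0.857167 = 1.51576 m.
The centroid is at the centre, 0.535 m below the top of the plate, so the highest point sits at y_top = 1.51576 − 0.535 = 0.98076 m along the incline.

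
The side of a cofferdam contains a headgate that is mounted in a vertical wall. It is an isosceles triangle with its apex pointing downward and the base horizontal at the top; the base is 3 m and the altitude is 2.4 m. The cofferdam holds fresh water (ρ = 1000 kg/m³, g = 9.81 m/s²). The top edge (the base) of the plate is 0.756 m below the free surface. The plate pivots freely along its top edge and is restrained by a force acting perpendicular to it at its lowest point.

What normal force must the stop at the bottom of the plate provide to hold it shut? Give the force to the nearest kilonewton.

P ≈ 23 kN

γ = ρg = 1000 × 9.81 = 9810 N/m³ = 9.81 kN/m³.
With the apex down, the centroid sits h/3 = 2.4/3 = 0.8 m below the base (the top edge), so the centroid depth is h_c = 0.756 + 0.8 = 1.556 m.
A = ½ × 3 × 2.4 = 3.6 m².
Resultant F = γ·h_c·A = 9.81 × 1.556 × 3.6 = 54.9517 kN.
I_c = b·h³/36 = 3 × 2.4³/36 = 1.152 m⁴.
Centre of pressure: y_p = y_c + I_c/(y_c·A) = 1.556 + 1.152/(1.556 × 3.6) = 1.556 + 0.205656 = 1.76166 m along the plane.
The resultant acts 0.8 + 0.205656 = 1.00566 m (along the plate) below the hinge at the top edge, so the moment about the hinge is M = F × 1.00566 = 54.9517 × 1.00566 = 55.2627 kN·m.
A normal force at the bottom, 2.4 m from the hinge, must supply this moment: P = 55.2627/2.4 = 23.0261 kN.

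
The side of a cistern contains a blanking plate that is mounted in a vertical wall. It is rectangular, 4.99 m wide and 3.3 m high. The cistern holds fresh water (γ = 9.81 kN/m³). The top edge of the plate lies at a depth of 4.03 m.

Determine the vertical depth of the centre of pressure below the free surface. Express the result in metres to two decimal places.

γ = 9.81 kN/m³.
The centroid lies 3.3/2 = 1.65 m below the top edge, so the centroid depth is h_c = 4.03 + 1.65 = 5.68 m.
A = 4.99 × 3.3 = 16.467 m².
Resultant F = γ·h_c·A = 9.81 × 5.68 × 16.467 = 917.554 kN.
I_c = b·h³/12 = 4.99 × 3.3³/12 = 14.9438 m⁴.
Centre of pressure: y_p = y_c + I_c/(y_c·A) = 5.68 + 14.9438/(5.68 × 16.467) = 5.68 + 0.159771 = 5.83977 m along the plane.

h_p = 5.84 m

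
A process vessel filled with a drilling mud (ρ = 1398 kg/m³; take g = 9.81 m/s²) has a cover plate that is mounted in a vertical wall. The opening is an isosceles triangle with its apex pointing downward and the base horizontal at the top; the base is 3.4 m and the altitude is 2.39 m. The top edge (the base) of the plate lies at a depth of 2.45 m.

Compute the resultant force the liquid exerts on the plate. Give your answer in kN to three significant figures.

F ≈ 181 kN

γ = ρg = 1398 × 9.81 / 1000 = 13.71438 kN/m³.
With the apex down, the centroid sits h/3 = 2.39/3 = 0.796667 m below the base (the top edge), so the centroid depth is h_c = 2.45 + 0.796667 = 3.24667 m.
A = ½ × 3.4 × 2.39 = 4.063 m².
Resultant F = γ·h_c·A = 13.71438 × 3.24667 × 4.063 = 180.909 kN.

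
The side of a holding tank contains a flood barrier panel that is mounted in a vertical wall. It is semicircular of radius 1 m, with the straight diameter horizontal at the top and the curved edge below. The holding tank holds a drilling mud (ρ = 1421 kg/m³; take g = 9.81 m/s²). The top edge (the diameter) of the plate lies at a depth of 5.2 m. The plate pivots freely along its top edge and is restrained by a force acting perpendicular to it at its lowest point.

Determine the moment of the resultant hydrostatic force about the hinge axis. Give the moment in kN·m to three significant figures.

γ = ρg = 1421 × 9.81 / 1000 = 13.94001 kN/m³.
The centroid of a semicircle lies 4r/(3π) = 0.424413 m from the diameter, here below the top edge, so the centroid depth is h_c = 5.2 + 0.424413 = 5.62441 m.
A = πr²/2 = π × 1²/2 = 1.5708 m².
Resultant F = γ·h_c·A = 13.94001 × 5.62441 × 1.5708 = 123.158 kN.
I_c = (π/8 − 8/(9π))·r⁴ = 0.109757 × 1⁴ = 0.109757 m⁴.
Centre of pressure: y_p = y_c + I_c/(y_c·A) = 5.62441 + 0.109757/(5.62441 × 1.5708) = 5.62441 + 0.0124232 = 5.63683 m along the plane.
The resultant acts 0.424413 + 0.0124232 = 0.436836 m (along the plate) below the hinge at the top edge, so the moment about the hinge is M = F × 0.436836 = 123.158 × 0.436836 = 53.7998 kN·m.

M ≈ 53.8 kN·m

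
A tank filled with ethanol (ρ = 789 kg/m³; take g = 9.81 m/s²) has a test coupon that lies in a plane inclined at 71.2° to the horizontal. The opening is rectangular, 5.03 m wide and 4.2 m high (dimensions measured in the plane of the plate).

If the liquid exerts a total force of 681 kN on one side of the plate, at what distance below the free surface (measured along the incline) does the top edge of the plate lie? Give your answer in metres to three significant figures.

y_top ≈ 2.30 m

γ = ρg = 789 × 9.81 / 1000 = 7.74009 kN/m³.
A = 5.03 × 4.2 = 21.126 m².
From F = γ·h_c·A, the centroid depth is h_c = 681/(7.74009 × 21.126) = 4.1647 m.
Let θ = 71.2° be the plate's angle to the horizontal; measure y along the incline from where the plane meets the free surface. Vertical depth h = y·sinθ with sinθ = 0.946649.
Along the incline, y_c = h_c/sinθ = 4.1647/0.946649 = 4.39941 m.
The centroid lies 4.2/2 = 2.1 m below the top edge, so the top edge sits at y_top = 4.39941 − 2.1 = 2.29941 m along the incline.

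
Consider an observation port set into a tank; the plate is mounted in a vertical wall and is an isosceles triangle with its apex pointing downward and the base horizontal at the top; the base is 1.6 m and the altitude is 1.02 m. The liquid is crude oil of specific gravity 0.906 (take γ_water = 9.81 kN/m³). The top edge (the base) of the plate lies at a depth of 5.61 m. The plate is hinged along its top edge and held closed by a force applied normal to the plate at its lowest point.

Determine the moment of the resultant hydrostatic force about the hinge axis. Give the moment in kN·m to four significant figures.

γ = 0.906 × 9.81 = 8.88786 kN/m³.
With the apex down, the centroid sits h/3 = 1.02/3 = 0.34 m below the base (the top edge), so the centroid depth is h_c = 5.61 + 0.34 = 5.95 m.
A = ½ × 1.6 × 1.02 = 0.816 m².
Resultant F = γ·h_c·A = 8.88786 × 5.95 × 0.816 = 43.1523 kN.
I_c = b·h³/36 = 1.6 × 1.02³/36 = 0.0471648 m⁴.
Centre of pressure: y_p = y_c + I_c/(y_c·A) = 5.95 + 0.0471648/(5.95 × 0.816) = 5.95 + 0.00971429 = 5.95971 m along the plane.
The resultant acts 0.34 + 0.00971429 = 0.349714 m (along the plate) below the hinge at the top edge, so the moment about the hinge is M = F × 0.349714 = 43.1523 × 0.349714 = 15.091 kN·m.

M ≈ 15.09 kN·m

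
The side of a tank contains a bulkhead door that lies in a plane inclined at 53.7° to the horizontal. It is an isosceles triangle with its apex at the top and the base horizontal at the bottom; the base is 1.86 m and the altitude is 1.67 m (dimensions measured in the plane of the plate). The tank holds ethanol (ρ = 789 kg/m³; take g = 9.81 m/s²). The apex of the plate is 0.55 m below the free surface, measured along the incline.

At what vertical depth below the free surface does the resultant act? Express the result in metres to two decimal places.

γ = ρg = 789 × 9.81 / 1000 = 7.74009 kN/m³.
Let θ = 53.7° be the plate's angle to the horizontal; measure y along the incline from where the plane meets the free surface. Vertical depth h = y·sinθ with sinθ = 0.805928.
With the apex up, the centroid sits 2h/3 = 2 × 1.67/3 = 1.11333 m below the apex, so y_c = 0.55 + 1.11333 = 1.66333 m and h_c = 1.66333 × 0.805928 = 1.34052 m.
A = ½ × 1.86 × 1.67 = 1.5531 m².
Resultant F = γ·h_c·A = 7.74009 × 1.34052 × 1.5531 = 16.1146 kN.
I_c = b·h³/36 = 1.86 × 1.67³/36 = 0.240636 m⁴.
Centre of pressure: y_p = y_c + I_c/(y_c·A) = 1.66333 + 0.240636/(1.66333 × 1.5531) = 1.66333 + 0.09315 = 1.75648 m along the plane.
Vertically, h_p = y_p·sinθ = 1.75648 × 0.805928 = 1.4156 m.

h_p = 1.42 m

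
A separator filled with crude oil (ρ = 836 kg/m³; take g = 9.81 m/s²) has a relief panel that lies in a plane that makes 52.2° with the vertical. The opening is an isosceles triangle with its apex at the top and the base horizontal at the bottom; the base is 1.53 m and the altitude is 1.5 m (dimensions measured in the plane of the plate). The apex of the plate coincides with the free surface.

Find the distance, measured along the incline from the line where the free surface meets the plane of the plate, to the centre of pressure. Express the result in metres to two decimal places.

y_p = 1.13 m

γ = ρg = 836 × 9.81 / 1000 = 8.20116 kN/m³.
The plate makes 52.2° with the vertical, i.e. θ = 90° − 52.2° = 37.8° to the horizontal. Measuring y along the incline from the free-surface line, vertical depth h = y·sinθ with sinθ = 0.612907.
With the apex up, the centroid sits 2h/3 = 2 × 1.5/3 = 1 m below the apex, so y_c = 1 m and h_c = 1 × 0.612907 = 0.612907 m.
A = ½ × 1.53 × 1.5 = 1.1475 m².
Resultant F = γ·h_c·A = 8.20116 × 0.612907 × 1.1475 = 5.76796 kN.
I_c = b·h³/36 = 1.53 × 1.5³/36 = 0.143437 m⁴.
Centre of pressure: y_p = y_c + I_c/(y_c·A) = 1 + 0.143437/(1 × 1.1475) = 1 + 0.125 = 1.125 m along the plane.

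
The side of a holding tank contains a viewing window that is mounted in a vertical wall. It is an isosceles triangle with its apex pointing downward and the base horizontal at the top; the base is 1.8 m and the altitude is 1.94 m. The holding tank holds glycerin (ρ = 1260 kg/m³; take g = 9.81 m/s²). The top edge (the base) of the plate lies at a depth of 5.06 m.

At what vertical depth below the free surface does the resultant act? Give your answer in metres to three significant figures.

h_p = 5.74 m

γ = ρg = 1260 × 9.81 / 1000 = 12.3606 kN/m³.
With the apex down, the centroid sits h/3 = 1.94/3 = 0.646667 m below the base (the top edge), so the centroid depth is h_c = 5.06 + 0.646667 = 5.70667 m.
A = ½ × 1.8 × 1.94 = 1.746 m².
Resultant F = γ·h_c·A = 12.3606 × 5.70667 × 1.746 = 123.159 kN.
I_c = b·h³/36 = 1.8 × 1.94³/36 = 0.365069 m⁴.
Centre of pressure: y_p = y_c + I_c/(y_c·A) = 5.70667 + 0.365069/(5.70667 × 1.746) = 5.70667 + 0.0366394 = 5.74331 m along the plane.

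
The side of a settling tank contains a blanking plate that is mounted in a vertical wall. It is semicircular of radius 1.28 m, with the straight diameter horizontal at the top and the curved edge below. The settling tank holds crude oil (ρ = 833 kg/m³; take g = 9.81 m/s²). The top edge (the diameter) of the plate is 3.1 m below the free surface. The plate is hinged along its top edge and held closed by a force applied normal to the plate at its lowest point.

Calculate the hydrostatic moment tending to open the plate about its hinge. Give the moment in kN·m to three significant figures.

M ≈ 44.0 kN·m

γ = ρg = 833 × 9.81 / 1000 = 8.17173 kN/m³.
The centroid of a semicircle lies 4r/(3π) = 0.543249 m from the diameter, here below the top edge, so the centroid depth is h_c = 3.1 + 0.543249 = 3.64325 m.
A = πr²/2 = π × 1.28²/2 = 2.57359 m².
Resultant F = γ·h_c·A = 8.17173 × 3.64325 × 2.57359 = 76.62 kN.
I_c = (π/8 − 8/(9π))·r⁴ = 0.109757 × 1.28⁴ = 0.294627 m⁴.
Centre of pressure: y_p = y_c + I_c/(y_c·A) = 3.64325 + 0.294627/(3.64325 × 2.57359) = 3.64325 + 0.0314228 = 3.67467 m along the plane.
The resultant acts 0.543249 + 0.0314228 = 0.574672 m (along the plate) below the hinge at the top edge, so the moment about the hinge is M = F × 0.574672 = 76.62 × 0.574672 = 44.0314 kN·m.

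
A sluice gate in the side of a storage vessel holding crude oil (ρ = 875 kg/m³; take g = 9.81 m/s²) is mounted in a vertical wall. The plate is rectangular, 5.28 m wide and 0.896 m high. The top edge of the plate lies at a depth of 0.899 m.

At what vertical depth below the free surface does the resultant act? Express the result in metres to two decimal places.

h_p = 1.40 m

γ = ρg = 875 × 9.81 / 1000 = 8.58375 kN/m³.
The centroid lies 0.896/2 = 0.448 m below the top edge, so the centroid depth is h_c = 0.899 + 0.448 = 1.347 m.
A = 5.28 × 0.896 = 4.73088 m².
Resultant F = γ·h_c·A = 8.58375 × 1.347 × 4.73088 = 54.6999 kN.
I_c = b·h³/12 = 5.28 × 0.896³/12 = 0.316502 m⁴.
Centre of pressure: y_p = y_c + I_c/(y_c·A) = 1.347 + 0.316502/(1.347 × 4.73088) = 1.347 + 0.0496669 = 1.39667 m along the plane.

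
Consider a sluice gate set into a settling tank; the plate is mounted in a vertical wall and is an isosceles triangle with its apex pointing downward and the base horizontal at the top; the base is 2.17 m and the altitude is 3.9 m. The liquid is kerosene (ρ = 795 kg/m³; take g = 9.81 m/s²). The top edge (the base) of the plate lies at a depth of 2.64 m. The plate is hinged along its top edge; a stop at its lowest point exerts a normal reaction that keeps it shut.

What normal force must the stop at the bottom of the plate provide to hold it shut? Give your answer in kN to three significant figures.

P ≈ 50.5 kN

γ = ρg = 795 × 9.81 / 1000 = 7.79895 kN/m³.
With the apex down, the centroid sits h/3 = 3.9/3 = 1.3 m below the base (the top edge), so the centroid depth is h_c = 2.64 + 1.3 = 3.94 m.
A = ½ × 2.17 × 3.9 = 4.2315 m².
Resultant F = γ·h_c·A = 7.79895 × 3.94 × 4.2315 = 130.025 kN.
I_c = b·h³/36 = 2.17 × 3.9³/36 = 3.57562 m⁴.
Centre of pressure: y_p = y_c + I_c/(y_c·A) = 3.94 + 3.57562/(3.94 × 4.2315) = 3.94 + 0.214467 = 4.15447 m along the plane.
The resultant acts 1.3 + 0.214467 = 1.51447 m (along the plate) below the hinge at the top edge, so the moment about the hinge is M = F × 1.51447 = 130.025 × 1.51447 = 196.919 kN·m.
A normal force at the bottom, 3.9 m from the hinge, must supply this moment: P = 196.919/3.9 = 50.4921 kN.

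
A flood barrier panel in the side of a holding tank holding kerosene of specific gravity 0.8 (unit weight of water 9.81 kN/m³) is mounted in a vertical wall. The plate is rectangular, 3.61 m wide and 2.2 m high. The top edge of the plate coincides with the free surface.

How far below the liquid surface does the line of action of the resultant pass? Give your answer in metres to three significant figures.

γ = 0.8 × 9.81 = 7.848 kN/m³.
The centroid lies 2.2/2 = 1.1 m below the top edge, so the centroid depth is h_c = 1.1 m.
A = 3.61 × 2.2 = 7.942 m².
Resultant F = γ·h_c·A = 7.848 × 1.1 × 7.942 = 68.5617 kN.
I_c = b·h³/12 = 3.61 × 2.2³/12 = 3.20327 m⁴.
Centre of pressure: y_p = y_c + I_c/(y_c·A) = 1.1 + 3.20327/(1.1 × 7.942) = 1.1 + 0.366666 = 1.46667 m along the plane.

h_p = 1.47 m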